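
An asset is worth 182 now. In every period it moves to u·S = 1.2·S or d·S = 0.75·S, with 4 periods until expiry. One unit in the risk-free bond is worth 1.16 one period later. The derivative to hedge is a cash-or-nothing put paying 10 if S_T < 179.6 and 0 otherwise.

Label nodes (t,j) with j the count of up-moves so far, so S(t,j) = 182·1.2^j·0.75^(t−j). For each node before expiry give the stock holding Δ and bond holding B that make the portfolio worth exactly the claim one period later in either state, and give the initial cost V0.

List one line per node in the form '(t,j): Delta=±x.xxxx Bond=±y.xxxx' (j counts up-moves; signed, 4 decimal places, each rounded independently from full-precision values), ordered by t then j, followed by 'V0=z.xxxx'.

Since d<R<u, set p* = (R−d)/(u−d) = 0.9111; price each node as the discounted p*-expectation of its children.
Terminal payoffs: V(4,0)=10.0000, V(4,1)=10.0000, V(4,2)=10.0000, V(4,3)=0.0000, V(4,4)=0.0000
Node (3,0) S=76.7812: V=(p*·10.0000+(1−p*)·10.0000)/1.16=8.6207; Δ=(10.0000−10.0000)/(92.1375−57.5859)=0.0000; B=V−Δ·S=8.6207
Node (3,1) S=122.8500: V=(p*·10.0000+(1−p*)·10.0000)/1.16=8.6207; Δ=(10.0000−10.0000)/(147.4200−92.1375)=0.0000; B=V−Δ·S=8.6207
Node (3,2) S=196.5600: V=(p*·0.0000+(1−p*)·10.0000)/1.16=0.7663; Δ=(0.0000−10.0000)/(235.8720−147.4200)=-0.1131; B=V−Δ·S=22.9885
Node (3,3) S=314.4960: V=(p*·0.0000+(1−p*)·0.0000)/1.16=0.0000; Δ=(0.0000−0.0000)/(377.3952−235.8720)=0.0000; B=V−Δ·S=0.0000
Node (2,0) S=102.3750: V=(p*·8.6207+(1−p*)·8.6207)/1.16=7.4316; Δ=(8.6207−8.6207)/(122.8500−76.7812)=0.0000; B=V−Δ·S=7.4316
Node (2,1) S=163.8000: V=(p*·0.7663+(1−p*)·8.6207)/1.16=1.2625; Δ=(0.7663−8.6207)/(196.5600−122.8500)=-0.1066; B=V−Δ·S=18.7167
Node (2,2) S=262.0800: V=(p*·0.0000+(1−p*)·0.7663)/1.16=0.0587; Δ=(0.0000−0.7663)/(314.4960−196.5600)=-0.0065; B=V−Δ·S=1.7616
Node (1,0) S=136.5000: V=(p*·1.2625+(1−p*)·7.4316)/1.16=1.5611; Δ=(1.2625−7.4316)/(163.8000−102.3750)=-0.1004; B=V−Δ·S=15.2703
Node (1,1) S=218.4000: V=(p*·0.0587+(1−p*)·1.2625)/1.16=0.1429; Δ=(0.0587−1.2625)/(262.0800−163.8000)=-0.0122; B=V−Δ·S=2.8178
Node (0,0) S=182.0000: V=(p*·0.1429+(1−p*)·1.5611)/1.16=0.2318; Δ=(0.1429−1.5611)/(218.4000−136.5000)=-0.0173; B=V−Δ·S=3.3834
Root portfolio cost Δ·182+B reproduces V0=0.2318.

(0,0): Delta=-0.0173 Bond=3.3834
(1,0): Delta=-0.1004 Bond=15.2703
(1,1): Delta=-0.0122 Bond=2.8178
(2,0): Delta=0.0000 Bond=7.4316
(2,1): Delta=-0.1066 Bond=18.7167
(2,2): Delta=-0.0065 Bond=1.7616
(3,0): Delta=0.0000 Bond=8.6207
(3,1): Delta=0.0000 Bond=8.6207
(3,2): Delta=-0.1131 Bond=22.9885
(3,3): Delta=0.0000 Bond=0.0000
V0=0.2318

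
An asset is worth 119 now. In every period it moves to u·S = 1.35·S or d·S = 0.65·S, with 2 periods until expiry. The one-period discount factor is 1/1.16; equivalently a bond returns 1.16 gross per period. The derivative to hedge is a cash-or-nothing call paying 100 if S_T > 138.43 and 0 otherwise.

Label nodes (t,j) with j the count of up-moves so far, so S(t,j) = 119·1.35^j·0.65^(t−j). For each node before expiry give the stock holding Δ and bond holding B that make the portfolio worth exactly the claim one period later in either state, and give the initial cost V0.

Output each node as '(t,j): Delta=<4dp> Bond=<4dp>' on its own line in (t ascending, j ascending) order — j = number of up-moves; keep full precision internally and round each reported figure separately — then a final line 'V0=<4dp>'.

(0,0): Delta=0.7540 Bond=-50.2772
(1,0): Delta=0.0000 Bond=0.0000
(1,1): Delta=0.8892 Bond=-80.0493
V0=39.4483

Under the risk-neutral measure, an up-move has probability p* = (R−d)/(u−d) = 0.7286 and values discount at R = 1.16.
At expiry t=2: V(2,0)=0.0000, V(2,1)=0.0000, V(2,2)=100.0000
  t=1,j=0: stock 77.3500 → up 104.4225 (V=0.0000), down 50.2775 (V=0.0000). Price 0.0000; hedge Δ=0.0000, bond B=0.0000.
  t=1,j=1: stock 160.6500 → up 216.8775 (V=100.0000), down 104.4225 (V=0.0000). Price 62.8079; hedge Δ=0.8892, bond B=-80.0493.
  t=0,j=0: stock 119.0000 → up 160.6500 (V=62.8079), down 77.3500 (V=0.0000). Price 39.4483; hedge Δ=0.7540, bond B=-50.2772.
Check: Δ(0,0)·S0 + B(0,0) = 39.4483 = V0.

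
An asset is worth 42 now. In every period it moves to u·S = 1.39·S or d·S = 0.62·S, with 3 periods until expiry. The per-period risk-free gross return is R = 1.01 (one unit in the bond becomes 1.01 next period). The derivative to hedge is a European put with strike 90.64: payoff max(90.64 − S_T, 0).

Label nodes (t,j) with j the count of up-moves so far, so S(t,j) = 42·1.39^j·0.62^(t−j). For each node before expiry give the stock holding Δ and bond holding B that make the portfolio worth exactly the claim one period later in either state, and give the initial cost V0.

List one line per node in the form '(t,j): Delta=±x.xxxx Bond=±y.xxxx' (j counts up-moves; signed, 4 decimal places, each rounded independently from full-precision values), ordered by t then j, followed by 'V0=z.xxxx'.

Under the risk-neutral measure, an up-move has probability p* = (R−d)/(u−d) = 0.5065 and values discount at R = 1.01.
Terminal values V(3,·): V(3,0)=80.6302, V(3,1)=68.1987, V(3,2)=40.3281, V(3,3)=0.0000
Node (2,0) S=16.1448: V=(p*·68.1987+(1−p*)·80.6302)/1.01=73.5978; Δ=(68.1987−80.6302)/(22.4413−10.0098)=-1.0000; B=V−Δ·S=89.7426
Node (2,1) S=36.1956: V=(p*·40.3281+(1−p*)·68.1987)/1.01=53.5470; Δ=(40.3281−68.1987)/(50.3119−22.4413)=-1.0000; B=V−Δ·S=89.7426
Node (2,2) S=81.1482: V=(p*·0.0000+(1−p*)·40.3281)/1.01=19.7051; Δ=(0.0000−40.3281)/(112.7960−50.3119)=-0.6454; B=V−Δ·S=72.0793
Node (1,0) S=26.0400: V=(p*·53.5470+(1−p*)·73.5978)/1.01=62.8140; Δ=(53.5470−73.5978)/(36.1956−16.1448)=-1.0000; B=V−Δ·S=88.8540
Node (1,1) S=58.3800: V=(p*·19.7051+(1−p*)·53.5470)/1.01=36.0458; Δ=(19.7051−53.5470)/(81.1482−36.1956)=-0.7528; B=V−Δ·S=79.9963
Node (0,0) S=42.0000: V=(p*·36.0458+(1−p*)·62.8140)/1.01=48.7684; Δ=(36.0458−62.8140)/(58.3800−26.0400)=-0.8277; B=V−Δ·S=83.5323
Each (Δ,B) replicates both successor values, so the strategy is self-financing and V0 is arbitrage-free.

(0,0): Delta=-0.8277 Bond=83.5323
(1,0): Delta=-1.0000 Bond=88.8540
(1,1): Delta=-0.7528 Bond=79.9963
(2,0): Delta=-1.0000 Bond=89.7426
(2,1): Delta=-1.0000 Bond=89.7426
(2,2): Delta=-0.6454 Bond=72.0793
V0=48.7684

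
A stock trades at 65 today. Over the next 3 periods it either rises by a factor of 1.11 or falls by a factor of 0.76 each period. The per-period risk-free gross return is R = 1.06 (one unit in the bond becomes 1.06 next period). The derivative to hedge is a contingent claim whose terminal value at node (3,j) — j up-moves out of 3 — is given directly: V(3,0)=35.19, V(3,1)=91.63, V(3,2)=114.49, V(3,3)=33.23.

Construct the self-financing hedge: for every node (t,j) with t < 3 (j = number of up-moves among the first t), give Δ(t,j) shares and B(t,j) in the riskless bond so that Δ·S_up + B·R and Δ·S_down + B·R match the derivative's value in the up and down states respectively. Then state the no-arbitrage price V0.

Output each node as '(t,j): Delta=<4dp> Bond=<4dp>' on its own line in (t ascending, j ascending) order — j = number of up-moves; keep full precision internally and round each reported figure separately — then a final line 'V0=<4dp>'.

No-arbitrage ⇒ martingale measure with p* = (R−d)/(u−d) = 0.8571.
Payoff layer (t=3): V(3,0)=35.1900, V(3,1)=91.6300, V(3,2)=114.4900, V(3,3)=33.2300
Node (2,0) S=37.5440: V=(p*·91.6300+(1−p*)·35.1900)/1.06=78.8369; Δ=(91.6300−35.1900)/(41.6738−28.5334)=4.2952; B=V−Δ·S=-82.4202
Node (2,1) S=54.8340: V=(p*·114.4900+(1−p*)·91.6300)/1.06=104.9286; Δ=(114.4900−91.6300)/(60.8657−41.6738)=1.1911; B=V−Δ·S=39.6143
Node (2,2) S=80.0865: V=(p*·33.2300+(1−p*)·114.4900)/1.06=42.3005; Δ=(33.2300−114.4900)/(88.8960−60.8657)=-2.8990; B=V−Δ·S=274.4720
Node (1,0) S=49.4000: V=(p*·104.9286+(1−p*)·78.8369)/1.06=95.4728; Δ=(104.9286−78.8369)/(54.8340−37.5440)=1.5091; B=V−Δ·S=20.9253
Node (1,1) S=72.1500: V=(p*·42.3005+(1−p*)·104.9286)/1.06=48.3466; Δ=(42.3005−104.9286)/(80.0865−54.8340)=-2.4801; B=V−Δ·S=227.2838
Node (0,0) S=65.0000: V=(p*·48.3466+(1−p*)·95.4728)/1.06=51.9612; Δ=(48.3466−95.4728)/(72.1500−49.4000)=-2.0715; B=V−Δ·S=186.6076
Root portfolio cost Δ·65+B reproduces V0=51.9612.

(0,0): Delta=-2.0715 Bond=186.6076
(1,0): Delta=1.5091 Bond=20.9253
(1,1): Delta=-2.4801 Bond=227.2838
(2,0): Delta=4.2952 Bond=-82.4202
(2,1): Delta=1.1911 Bond=39.6143
(2,2): Delta=-2.8990 Bond=274.4720
V0=51.9612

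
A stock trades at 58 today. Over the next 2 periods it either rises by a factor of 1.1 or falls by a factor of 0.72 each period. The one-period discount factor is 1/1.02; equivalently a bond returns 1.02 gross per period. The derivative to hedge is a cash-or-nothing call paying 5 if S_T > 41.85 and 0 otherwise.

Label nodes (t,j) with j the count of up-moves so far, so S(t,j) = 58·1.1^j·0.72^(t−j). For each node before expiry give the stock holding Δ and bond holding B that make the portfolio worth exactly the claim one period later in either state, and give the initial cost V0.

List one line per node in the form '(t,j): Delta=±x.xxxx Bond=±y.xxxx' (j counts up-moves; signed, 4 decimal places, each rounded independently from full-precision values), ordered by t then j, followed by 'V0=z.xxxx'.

(0,0): Delta=0.0468 Bond=1.8771
(1,0): Delta=0.3151 Bond=-9.2879
(1,1): Delta=0.0000 Bond=4.9020
V0=4.5928

Under the risk-neutral measure, an up-move has probability p* = (R−d)/(u−d) = 0.7895 and values discount at R = 1.02.
At expiry t=2: V(2,0)=0.0000, V(2,1)=5.0000, V(2,2)=5.0000
Node (1,0) S=41.7600: V=(p*·5.0000+(1−p*)·0.0000)/1.02=3.8700; Δ=(5.0000−0.0000)/(45.9360−30.0672)=0.3151; B=V−Δ·S=-9.2879
Node (1,1) S=63.8000: V=(p*·5.0000+(1−p*)·5.0000)/1.02=4.9020; Δ=(5.0000−5.0000)/(70.1800−45.9360)=0.0000; B=V−Δ·S=4.9020
Node (0,0) S=58.0000: V=(p*·4.9020+(1−p*)·3.8700)/1.02=4.5928; Δ=(4.9020−3.8700)/(63.8000−41.7600)=0.0468; B=V−Δ·S=1.8771
Root portfolio cost Δ·58+B reproduces V0=4.5928.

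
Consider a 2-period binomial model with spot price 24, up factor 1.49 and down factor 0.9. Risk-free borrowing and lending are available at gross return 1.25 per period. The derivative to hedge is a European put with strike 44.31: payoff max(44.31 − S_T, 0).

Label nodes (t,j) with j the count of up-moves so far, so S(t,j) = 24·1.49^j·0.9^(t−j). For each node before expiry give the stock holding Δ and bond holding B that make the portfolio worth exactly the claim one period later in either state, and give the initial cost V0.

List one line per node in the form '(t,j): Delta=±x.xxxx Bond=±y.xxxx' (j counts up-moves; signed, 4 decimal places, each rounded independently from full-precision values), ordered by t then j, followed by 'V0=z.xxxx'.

No-arbitrage ⇒ martingale measure with p* = (R−d)/(u−d) = 0.5932.
Terminal payoffs: V(2,0)=24.8700, V(2,1)=12.1260, V(2,2)=0.0000
(1,0): S=21.6000. Δ = (V_up−V_dn)/(S_up−S_dn) = (12.1260−24.8700)/(32.1840−19.4400) = -1.0000. V = [p*·12.1260 + (1−p*)·24.8700]/1.25 = 13.8480. B = V − Δ·S = 35.4480.
(1,1): S=35.7600. Δ = (V_up−V_dn)/(S_up−S_dn) = (0.0000−12.1260)/(53.2824−32.1840) = -0.5747. V = [p*·0.0000 + (1−p*)·12.1260]/1.25 = 3.9461. B = V − Δ·S = 24.4986.
(0,0): S=24.0000. Δ = (V_up−V_dn)/(S_up−S_dn) = (3.9461−13.8480)/(35.7600−21.6000) = -0.6993. V = [p*·3.9461 + (1−p*)·13.8480]/1.25 = 6.3792. B = V − Δ·S = 23.1621.
Check: Δ(0,0)·S0 + B(0,0) = 6.3792 = V0.

(0,0): Delta=-0.6993 Bond=23.1621
(1,0): Delta=-1.0000 Bond=35.4480
(1,1): Delta=-0.5747 Bond=24.4986
V0=6.3792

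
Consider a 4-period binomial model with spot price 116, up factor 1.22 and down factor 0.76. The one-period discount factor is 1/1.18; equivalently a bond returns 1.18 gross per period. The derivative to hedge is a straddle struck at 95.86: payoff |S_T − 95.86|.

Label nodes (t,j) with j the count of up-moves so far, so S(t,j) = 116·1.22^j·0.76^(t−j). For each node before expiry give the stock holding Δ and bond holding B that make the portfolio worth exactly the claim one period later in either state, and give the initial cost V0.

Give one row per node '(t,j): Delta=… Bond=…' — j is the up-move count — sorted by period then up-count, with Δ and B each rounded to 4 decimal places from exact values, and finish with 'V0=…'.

(0,0): Delta=0.9837 Bond=-47.4668
(1,0): Delta=0.8040 Bond=-40.1667
(1,1): Delta=0.9944 Bond=-57.5198
(2,0): Delta=-0.8059 Bond=60.4702
(2,1): Delta=0.8995 Bond=-57.6697
(2,2): Delta=1.0000 Bond=-68.8452
(3,0): Delta=-1.0000 Bond=81.2373
(3,1): Delta=-0.7944 Bond=70.4136
(3,2): Delta=1.0000 Bond=-81.2373
(3,3): Delta=1.0000 Bond=-81.2373
V0=66.6434

The replicating-portfolio and risk-neutral prices coincide; use p* = (1.18−0.76)/(1.22−0.76) = 0.9130 for the latter.
Terminal values V(4,·): V(4,0)=57.1599, V(4,1)=33.7361, V(4,2)=3.8652, V(4,3)=64.2252, V(4,4)=161.1188
  t=3,j=0: stock 50.9212 → up 62.1239 (V=33.7361), down 38.7001 (V=57.1599). Price 30.3161; hedge Δ=-1.0000, bond B=81.2373.
  t=3,j=1: stock 81.7420 → up 99.7252 (V=3.8652), down 62.1239 (V=33.7361). Price 5.4768; hedge Δ=-0.7944, bond B=70.4136.
  t=3,j=2: stock 131.2173 → up 160.0852 (V=64.2252), down 99.7252 (V=3.8652). Price 49.9801; hedge Δ=1.0000, bond B=-81.2373.
  t=3,j=3: stock 210.6384 → up 256.9788 (V=161.1188), down 160.0852 (V=64.2252). Price 129.4011; hedge Δ=1.0000, bond B=-81.2373.
  t=2,j=0: stock 67.0016 → up 81.7420 (V=5.4768), down 50.9212 (V=30.3161). Price 6.4718; hedge Δ=-0.8059, bond B=60.4702.
  t=2,j=1: stock 107.5552 → up 131.2173 (V=49.9801), down 81.7420 (V=5.4768). Price 39.0764; hedge Δ=0.8995, bond B=-57.6697.
  t=2,j=2: stock 172.6544 → up 210.6384 (V=129.4011), down 131.2173 (V=49.9801). Price 103.8092; hedge Δ=1.0000, bond B=-68.8452.
  t=1,j=0: stock 88.1600 → up 107.5552 (V=39.0764), down 67.0016 (V=6.4718). Price 30.7129; hedge Δ=0.8040, bond B=-40.1667.
  t=1,j=1: stock 141.5200 → up 172.6544 (V=103.8092), down 107.5552 (V=39.0764). Price 83.2036; hedge Δ=0.9944, bond B=-57.5198.
  t=0,j=0: stock 116.0000 → up 141.5200 (V=83.2036), down 88.1600 (V=30.7129). Price 66.6434; hedge Δ=0.9837, bond B=-47.4668.
Self-financing check: at every node Δ·S+B equals the discounted successor values.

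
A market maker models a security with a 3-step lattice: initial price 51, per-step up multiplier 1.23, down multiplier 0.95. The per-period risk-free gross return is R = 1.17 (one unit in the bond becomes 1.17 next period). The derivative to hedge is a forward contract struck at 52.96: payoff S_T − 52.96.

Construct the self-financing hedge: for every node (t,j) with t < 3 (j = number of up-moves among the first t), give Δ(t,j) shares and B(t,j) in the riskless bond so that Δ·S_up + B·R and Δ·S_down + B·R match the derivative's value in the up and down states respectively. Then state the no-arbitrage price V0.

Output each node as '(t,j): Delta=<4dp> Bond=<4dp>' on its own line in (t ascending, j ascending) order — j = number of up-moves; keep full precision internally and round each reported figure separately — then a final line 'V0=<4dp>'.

Under the risk-neutral measure, an up-move has probability p* = (R−d)/(u−d) = 0.7857 and values discount at R = 1.17.
At expiry t=3: V(3,0)=-9.2339, V(3,1)=3.6538, V(3,2)=20.3400, V(3,3)=41.9442
  t=2,j=0: stock 46.0275 → up 56.6138 (V=3.6538), down 43.7261 (V=-9.2339). Price 0.7625; hedge Δ=1.0000, bond B=-45.2650.
  t=2,j=1: stock 59.5935 → up 73.3000 (V=20.3400), down 56.6138 (V=3.6538). Price 14.3285; hedge Δ=1.0000, bond B=-45.2650.
  t=2,j=2: stock 77.1579 → up 94.9042 (V=41.9442), down 73.3000 (V=20.3400). Price 31.8929; hedge Δ=1.0000, bond B=-45.2650.
  t=1,j=0: stock 48.4500 → up 59.5935 (V=14.3285), down 46.0275 (V=0.7625). Price 9.7620; hedge Δ=1.0000, bond B=-38.6880.
  t=1,j=1: stock 62.7300 → up 77.1579 (V=31.8929), down 59.5935 (V=14.3285). Price 24.0420; hedge Δ=1.0000, bond B=-38.6880.
  t=0,j=0: stock 51.0000 → up 62.7300 (V=24.0420), down 48.4500 (V=9.7620). Price 17.9333; hedge Δ=1.0000, bond B=-33.0667.
The time-0 hedge costs 17.9333, which is the no-arbitrage price.

(0,0): Delta=1.0000 Bond=-33.0667
(1,0): Delta=1.0000 Bond=-38.6880
(1,1): Delta=1.0000 Bond=-38.6880
(2,0): Delta=1.0000 Bond=-45.2650
(2,1): Delta=1.0000 Bond=-45.2650
(2,2): Delta=1.0000 Bond=-45.2650
V0=17.9333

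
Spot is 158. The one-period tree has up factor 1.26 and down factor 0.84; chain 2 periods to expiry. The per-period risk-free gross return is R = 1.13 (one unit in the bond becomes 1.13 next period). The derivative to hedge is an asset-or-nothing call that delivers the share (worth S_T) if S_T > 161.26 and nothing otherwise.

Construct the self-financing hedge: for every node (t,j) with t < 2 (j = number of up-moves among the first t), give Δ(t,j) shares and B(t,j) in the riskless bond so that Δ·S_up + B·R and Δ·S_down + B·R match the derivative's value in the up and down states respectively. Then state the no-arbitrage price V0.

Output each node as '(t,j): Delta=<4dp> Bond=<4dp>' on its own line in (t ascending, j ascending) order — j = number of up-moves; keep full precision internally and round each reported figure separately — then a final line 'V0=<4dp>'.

(0,0): Delta=1.4602 Bond=-81.0726
(1,0): Delta=3.0000 Bond=-295.9773
(1,1): Delta=1.0000 Bond=0.0000
V0=149.6354

Under the risk-neutral measure, an up-move has probability p* = (R−d)/(u−d) = 0.6905 and values discount at R = 1.13.
At expiry t=2: V(2,0)=0.0000, V(2,1)=167.2272, V(2,2)=250.8408
  t=1,j=0: stock 132.7200 → up 167.2272 (V=167.2272), down 111.4848 (V=0.0000). Price 102.1827; hedge Δ=3.0000, bond B=-295.9773.
  t=1,j=1: stock 199.0800 → up 250.8408 (V=250.8408), down 167.2272 (V=167.2272). Price 199.0800; hedge Δ=1.0000, bond B=0.0000.
  t=0,j=0: stock 158.0000 → up 199.0800 (V=199.0800), down 132.7200 (V=102.1827). Price 149.6354; hedge Δ=1.4602, bond B=-81.0726.
Self-financing check: at every node Δ·S+B equals the discounted successor values.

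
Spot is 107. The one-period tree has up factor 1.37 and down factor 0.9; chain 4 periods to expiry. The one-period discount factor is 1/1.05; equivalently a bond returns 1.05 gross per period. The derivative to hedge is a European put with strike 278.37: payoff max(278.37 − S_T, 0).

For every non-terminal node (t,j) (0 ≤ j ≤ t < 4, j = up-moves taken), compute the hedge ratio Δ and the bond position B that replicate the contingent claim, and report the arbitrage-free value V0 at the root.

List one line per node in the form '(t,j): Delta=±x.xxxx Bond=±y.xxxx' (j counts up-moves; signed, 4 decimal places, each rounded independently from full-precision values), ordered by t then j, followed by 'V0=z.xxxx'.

No-arbitrage ⇒ martingale measure with p* = (R−d)/(u−d) = 0.3191.
At expiry t=4: V(4,0)=208.1673, V(4,1)=171.5059, V(4,2)=115.6991, V(4,3)=30.7487, V(4,4)=0.0000
(3,0): S=78.0030. Δ = (V_up−V_dn)/(S_up−S_dn) = (171.5059−208.1673)/(106.8641−70.2027) = -1.0000. V = [p*·171.5059 + (1−p*)·208.1673]/1.05 = 187.1113. B = V − Δ·S = 265.1143.
(3,1): S=118.7379. Δ = (V_up−V_dn)/(S_up−S_dn) = (115.6991−171.5059)/(162.6709−106.8641) = -1.0000. V = [p*·115.6991 + (1−p*)·171.5059]/1.05 = 146.3764. B = V − Δ·S = 265.1143.
(3,2): S=180.7455. Δ = (V_up−V_dn)/(S_up−S_dn) = (30.7487−115.6991)/(247.6213−162.6709) = -1.0000. V = [p*·30.7487 + (1−p*)·115.6991]/1.05 = 84.3688. B = V − Δ·S = 265.1143.
(3,3): S=275.1348. Δ = (V_up−V_dn)/(S_up−S_dn) = (0.0000−30.7487)/(376.9346−247.6213) = -0.2378. V = [p*·0.0000 + (1−p*)·30.7487]/1.05 = 19.9384. B = V − Δ·S = 85.3611.
(2,0): S=86.6700. Δ = (V_up−V_dn)/(S_up−S_dn) = (146.3764−187.1113)/(118.7379−78.0030) = -1.0000. V = [p*·146.3764 + (1−p*)·187.1113]/1.05 = 165.8198. B = V − Δ·S = 252.4898.
(2,1): S=131.9310. Δ = (V_up−V_dn)/(S_up−S_dn) = (84.3688−146.3764)/(180.7455−118.7379) = -1.0000. V = [p*·84.3688 + (1−p*)·146.3764]/1.05 = 120.5588. B = V − Δ·S = 252.4898.
(2,2): S=200.8283. Δ = (V_up−V_dn)/(S_up−S_dn) = (19.9384−84.3688)/(275.1348−180.7455) = -0.6826. V = [p*·19.9384 + (1−p*)·84.3688]/1.05 = 60.7675. B = V − Δ·S = 197.8536.
(1,0): S=96.3000. Δ = (V_up−V_dn)/(S_up−S_dn) = (120.5588−165.8198)/(131.9310−86.6700) = -1.0000. V = [p*·120.5588 + (1−p*)·165.8198]/1.05 = 144.1665. B = V − Δ·S = 240.4665.
(1,1): S=146.5900. Δ = (V_up−V_dn)/(S_up−S_dn) = (60.7675−120.5588)/(200.8283−131.9310) = -0.8678. V = [p*·60.7675 + (1−p*)·120.5588]/1.05 = 96.6443. B = V − Δ·S = 223.8597.
(0,0): S=107.0000. Δ = (V_up−V_dn)/(S_up−S_dn) = (96.6443−144.1665)/(146.5900−96.3000) = -0.9450. V = [p*·96.6443 + (1−p*)·144.1665]/1.05 = 122.8570. B = V − Δ·S = 223.9680.
Root portfolio cost Δ·107+B reproduces V0=122.8570.

(0,0): Delta=-0.9450 Bond=223.9680
(1,0): Delta=-1.0000 Bond=240.4665
(1,1): Delta=-0.8678 Bond=223.8597
(2,0): Delta=-1.0000 Bond=252.4898
(2,1): Delta=-1.0000 Bond=252.4898
(2,2): Delta=-0.6826 Bond=197.8536
(3,0): Delta=-1.0000 Bond=265.1143
(3,1): Delta=-1.0000 Bond=265.1143
(3,2): Delta=-1.0000 Bond=265.1143
(3,3): Delta=-0.2378 Bond=85.3611
V0=122.8570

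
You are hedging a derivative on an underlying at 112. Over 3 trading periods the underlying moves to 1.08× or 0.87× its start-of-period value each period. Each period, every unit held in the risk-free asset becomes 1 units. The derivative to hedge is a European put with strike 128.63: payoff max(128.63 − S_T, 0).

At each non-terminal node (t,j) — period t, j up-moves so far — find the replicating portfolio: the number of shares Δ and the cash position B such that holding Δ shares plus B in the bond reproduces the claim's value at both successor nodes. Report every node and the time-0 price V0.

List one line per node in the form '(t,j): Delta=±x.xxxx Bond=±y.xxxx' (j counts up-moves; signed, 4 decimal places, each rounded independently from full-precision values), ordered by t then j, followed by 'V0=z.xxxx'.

Risk-neutral probability p* = (R−d)/(u−d) = (1−0.87)/(1.08−0.87) = 0.6190.
Terminal payoffs: V(3,0)=54.8777, V(3,1)=37.0754, V(3,2)=14.9760, V(3,3)=0.0000
(2,0): S=84.7728. Δ = (V_up−V_dn)/(S_up−S_dn) = (37.0754−54.8777)/(91.5546−73.7523) = -1.0000. V = [p*·37.0754 + (1−p*)·54.8777]/1 = 43.8572. B = V − Δ·S = 128.6300.
(2,1): S=105.2352. Δ = (V_up−V_dn)/(S_up−S_dn) = (14.9760−37.0754)/(113.6540−91.5546) = -1.0000. V = [p*·14.9760 + (1−p*)·37.0754]/1 = 23.3948. B = V − Δ·S = 128.6300.
(2,2): S=130.6368. Δ = (V_up−V_dn)/(S_up−S_dn) = (0.0000−14.9760)/(141.0877−113.6540) = -0.5459. V = [p*·0.0000 + (1−p*)·14.9760]/1 = 5.7051. B = V − Δ·S = 77.0193.
(1,0): S=97.4400. Δ = (V_up−V_dn)/(S_up−S_dn) = (23.3948−43.8572)/(105.2352−84.7728) = -1.0000. V = [p*·23.3948 + (1−p*)·43.8572]/1 = 31.1900. B = V − Δ·S = 128.6300.
(1,1): S=120.9600. Δ = (V_up−V_dn)/(S_up−S_dn) = (5.7051−23.3948)/(130.6368−105.2352) = -0.6964. V = [p*·5.7051 + (1−p*)·23.3948]/1 = 12.4441. B = V − Δ·S = 96.6805.
(0,0): S=112.0000. Δ = (V_up−V_dn)/(S_up−S_dn) = (12.4441−31.1900)/(120.9600−97.4400) = -0.7970. V = [p*·12.4441 + (1−p*)·31.1900]/1 = 19.5854. B = V − Δ·S = 108.8518.
Check: Δ(0,0)·S0 + B(0,0) = 19.5854 = V0.

(0,0): Delta=-0.7970 Bond=108.8518
(1,0): Delta=-1.0000 Bond=128.6300
(1,1): Delta=-0.6964 Bond=96.6805
(2,0): Delta=-1.0000 Bond=128.6300
(2,1): Delta=-1.0000 Bond=128.6300
(2,2): Delta=-0.5459 Bond=77.0193
V0=19.5854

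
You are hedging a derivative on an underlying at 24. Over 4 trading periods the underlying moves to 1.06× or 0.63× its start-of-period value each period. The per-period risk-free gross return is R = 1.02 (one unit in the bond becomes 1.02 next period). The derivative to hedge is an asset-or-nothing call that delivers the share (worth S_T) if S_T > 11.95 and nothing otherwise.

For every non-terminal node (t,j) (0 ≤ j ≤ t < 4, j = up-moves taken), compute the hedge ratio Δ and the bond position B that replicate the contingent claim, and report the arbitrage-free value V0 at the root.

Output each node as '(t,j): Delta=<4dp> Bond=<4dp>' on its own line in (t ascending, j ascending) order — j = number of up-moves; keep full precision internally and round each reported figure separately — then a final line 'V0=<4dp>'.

(0,0): Delta=1.2148 Bond=-5.5956
(1,0): Delta=2.1900 Bond=-20.4519
(1,1): Delta=1.1554 Bond=-4.1953
(2,0): Delta=0.0000 Bond=0.0000
(2,1): Delta=2.3235 Bond=-23.0005
(2,2): Delta=1.0842 Bond=-2.3590
(3,0): Delta=0.0000 Bond=0.0000
(3,1): Delta=0.0000 Bond=0.0000
(3,2): Delta=2.4651 Bond=-25.8667
(3,3): Delta=1.0000 Bond=0.0000
V0=23.5603

Under the risk-neutral measure, an up-move has probability p* = (R−d)/(u−d) = 0.9070 and values discount at R = 1.02.
Terminal values V(4,·): V(4,0)=0.0000, V(4,1)=0.0000, V(4,2)=0.0000, V(4,3)=18.0082, V(4,4)=30.2994
(3,0): S=6.0011. Δ = (V_up−V_dn)/(S_up−S_dn) = (0.0000−0.0000)/(6.3612−3.7807) = 0.0000. V = [p*·0.0000 + (1−p*)·0.0000]/1.02 = 0.0000. B = V − Δ·S = 0.0000.
(3,1): S=10.0971. Δ = (V_up−V_dn)/(S_up−S_dn) = (0.0000−0.0000)/(10.7030−6.3612) = 0.0000. V = [p*·0.0000 + (1−p*)·0.0000]/1.02 = 0.0000. B = V − Δ·S = 0.0000.
(3,2): S=16.9888. Δ = (V_up−V_dn)/(S_up−S_dn) = (18.0082−0.0000)/(18.0082−10.7030) = 2.4651. V = [p*·18.0082 + (1−p*)·0.0000]/1.02 = 16.0127. B = V − Δ·S = -25.8667.
(3,3): S=28.5844. Δ = (V_up−V_dn)/(S_up−S_dn) = (30.2994−18.0082)/(30.2994−18.0082) = 1.0000. V = [p*·30.2994 + (1−p*)·18.0082]/1.02 = 28.5844. B = V − Δ·S = 0.0000.
(2,0): S=9.5256. Δ = (V_up−V_dn)/(S_up−S_dn) = (0.0000−0.0000)/(10.0971−6.0011) = 0.0000. V = [p*·0.0000 + (1−p*)·0.0000]/1.02 = 0.0000. B = V − Δ·S = 0.0000.
(2,1): S=16.0272. Δ = (V_up−V_dn)/(S_up−S_dn) = (16.0127−0.0000)/(16.9888−10.0971) = 2.3235. V = [p*·16.0127 + (1−p*)·0.0000]/1.02 = 14.2384. B = V − Δ·S = -23.0005.
(2,2): S=26.9664. Δ = (V_up−V_dn)/(S_up−S_dn) = (28.5844−16.0127)/(28.5844−16.9888) = 1.0842. V = [p*·28.5844 + (1−p*)·16.0127]/1.02 = 26.8774. B = V − Δ·S = -2.3590.
(1,0): S=15.1200. Δ = (V_up−V_dn)/(S_up−S_dn) = (14.2384−0.0000)/(16.0272−9.5256) = 2.1900. V = [p*·14.2384 + (1−p*)·0.0000]/1.02 = 12.6607. B = V − Δ·S = -20.4519.
(1,1): S=25.4400. Δ = (V_up−V_dn)/(S_up−S_dn) = (26.8774−14.2384)/(26.9664−16.0272) = 1.1554. V = [p*·26.8774 + (1−p*)·14.2384]/1.02 = 25.1977. B = V − Δ·S = -4.1953.
(0,0): S=24.0000. Δ = (V_up−V_dn)/(S_up−S_dn) = (25.1977−12.6607)/(25.4400−15.1200) = 1.2148. V = [p*·25.1977 + (1−p*)·12.6607]/1.02 = 23.5603. B = V − Δ·S = -5.5956.
The time-0 hedge costs 23.5603, which is the no-arbitrage price.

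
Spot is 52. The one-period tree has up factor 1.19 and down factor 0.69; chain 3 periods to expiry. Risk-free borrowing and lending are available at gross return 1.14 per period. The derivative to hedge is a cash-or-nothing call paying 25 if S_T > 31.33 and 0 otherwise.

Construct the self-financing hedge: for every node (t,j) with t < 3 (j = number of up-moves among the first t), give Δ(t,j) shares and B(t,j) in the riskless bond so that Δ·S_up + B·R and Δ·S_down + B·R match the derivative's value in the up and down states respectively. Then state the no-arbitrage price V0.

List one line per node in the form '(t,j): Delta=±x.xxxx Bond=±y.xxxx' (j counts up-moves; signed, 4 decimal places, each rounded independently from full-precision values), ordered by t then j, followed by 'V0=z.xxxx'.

Risk-neutral probability p* = (R−d)/(u−d) = (1.14−0.69)/(1.19−0.69) = 0.9000.
Terminal values V(3,·): V(3,0)=0.0000, V(3,1)=0.0000, V(3,2)=25.0000, V(3,3)=25.0000
Node (2,0) S=24.7572: V=(p*·0.0000+(1−p*)·0.0000)/1.14=0.0000; Δ=(0.0000−0.0000)/(29.4611−17.0825)=0.0000; B=V−Δ·S=0.0000
Node (2,1) S=42.6972: V=(p*·25.0000+(1−p*)·0.0000)/1.14=19.7368; Δ=(25.0000−0.0000)/(50.8097−29.4611)=1.1710; B=V−Δ·S=-30.2632
Node (2,2) S=73.6372: V=(p*·25.0000+(1−p*)·25.0000)/1.14=21.9298; Δ=(25.0000−25.0000)/(87.6283−50.8097)=0.0000; B=V−Δ·S=21.9298
Node (1,0) S=35.8800: V=(p*·19.7368+(1−p*)·0.0000)/1.14=15.5817; Δ=(19.7368−0.0000)/(42.6972−24.7572)=1.1002; B=V−Δ·S=-23.8920
Node (1,1) S=61.8800: V=(p*·21.9298+(1−p*)·19.7368)/1.14=19.0443; Δ=(21.9298−19.7368)/(73.6372−42.6972)=0.0709; B=V−Δ·S=14.6584
Node (0,0) S=52.0000: V=(p*·19.0443+(1−p*)·15.5817)/1.14=16.4018; Δ=(19.0443−15.5817)/(61.8800−35.8800)=0.1332; B=V−Δ·S=9.4766
The time-0 hedge costs 16.4018, which is the no-arbitrage price.

(0,0): Delta=0.1332 Bond=9.4766
(1,0): Delta=1.1002 Bond=-23.8920
(1,1): Delta=0.0709 Bond=14.6584
(2,0): Delta=0.0000 Bond=0.0000
(2,1): Delta=1.1710 Bond=-30.2632
(2,2): Delta=0.0000 Bond=21.9298
V0=16.4018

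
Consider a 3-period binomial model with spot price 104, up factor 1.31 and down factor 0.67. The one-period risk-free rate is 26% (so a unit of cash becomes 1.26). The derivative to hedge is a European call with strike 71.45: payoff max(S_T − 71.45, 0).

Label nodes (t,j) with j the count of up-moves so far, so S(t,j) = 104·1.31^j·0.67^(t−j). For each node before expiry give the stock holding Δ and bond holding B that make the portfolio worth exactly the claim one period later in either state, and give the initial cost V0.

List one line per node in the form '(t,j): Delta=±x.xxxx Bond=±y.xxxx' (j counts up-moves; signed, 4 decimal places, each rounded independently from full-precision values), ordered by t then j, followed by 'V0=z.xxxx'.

(0,0): Delta=0.9842 Bond=-33.9833
(1,0): Delta=0.7896 Bond=-29.2565
(1,1): Delta=0.9927 Bond=-43.9684
(2,0): Delta=0.0000 Bond=0.0000
(2,1): Delta=0.8238 Bond=-39.9872
(2,2): Delta=1.0000 Bond=-56.7063
V0=68.3781

Under the risk-neutral measure, an up-move has probability p* = (R−d)/(u−d) = 0.9219 and values discount at R = 1.26.
Terminal payoffs: V(3,0)=0.0000, V(3,1)=0.0000, V(3,2)=48.1278, V(3,3)=162.3515
(2,0): S=46.6856. Δ = (V_up−V_dn)/(S_up−S_dn) = (0.0000−0.0000)/(61.1581−31.2794) = 0.0000. V = [p*·0.0000 + (1−p*)·0.0000]/1.26 = 0.0000. B = V − Δ·S = 0.0000.
(2,1): S=91.2808. Δ = (V_up−V_dn)/(S_up−S_dn) = (48.1278−0.0000)/(119.5778−61.1581) = 0.8238. V = [p*·48.1278 + (1−p*)·0.0000]/1.26 = 35.2126. B = V − Δ·S = -39.9872.
(2,2): S=178.4744. Δ = (V_up−V_dn)/(S_up−S_dn) = (162.3515−48.1278)/(233.8015−119.5778) = 1.0000. V = [p*·162.3515 + (1−p*)·48.1278]/1.26 = 121.7681. B = V − Δ·S = -56.7063.
(1,0): S=69.6800. Δ = (V_up−V_dn)/(S_up−S_dn) = (35.2126−0.0000)/(91.2808−46.6856) = 0.7896. V = [p*·35.2126 + (1−p*)·0.0000]/1.26 = 25.7632. B = V − Δ·S = -29.2565.
(1,1): S=136.2400. Δ = (V_up−V_dn)/(S_up−S_dn) = (121.7681−35.2126)/(178.4744−91.2808) = 0.9927. V = [p*·121.7681 + (1−p*)·35.2126]/1.26 = 91.2745. B = V − Δ·S = -43.9684.
(0,0): S=104.0000. Δ = (V_up−V_dn)/(S_up−S_dn) = (91.2745−25.7632)/(136.2400−69.6800) = 0.9842. V = [p*·91.2745 + (1−p*)·25.7632]/1.26 = 68.3781. B = V − Δ·S = -33.9833.
Self-financing check: at every node Δ·S+B equals the discounted successor values.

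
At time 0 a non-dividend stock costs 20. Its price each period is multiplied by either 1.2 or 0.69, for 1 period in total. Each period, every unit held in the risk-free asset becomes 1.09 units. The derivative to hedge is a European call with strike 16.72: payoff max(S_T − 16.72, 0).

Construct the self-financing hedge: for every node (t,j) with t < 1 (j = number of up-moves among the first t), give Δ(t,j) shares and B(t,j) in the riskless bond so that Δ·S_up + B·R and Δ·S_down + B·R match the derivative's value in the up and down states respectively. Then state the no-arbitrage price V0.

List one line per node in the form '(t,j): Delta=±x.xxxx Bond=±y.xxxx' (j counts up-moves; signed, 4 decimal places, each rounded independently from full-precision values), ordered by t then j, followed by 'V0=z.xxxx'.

(0,0): Delta=0.7137 Bond=-9.0362
V0=5.2384

Under the risk-neutral measure, an up-move has probability p* = (R−d)/(u−d) = 0.7843 and values discount at R = 1.09.
Payoff layer (t=1): V(1,0)=0.0000, V(1,1)=7.2800
Node (0,0) S=20.0000: V=(p*·7.2800+(1−p*)·0.0000)/1.09=5.2384; Δ=(7.2800−0.0000)/(24.0000−13.8000)=0.7137; B=V−Δ·S=-9.0362
Self-financing check: at every node Δ·S+B equals the discounted successor values.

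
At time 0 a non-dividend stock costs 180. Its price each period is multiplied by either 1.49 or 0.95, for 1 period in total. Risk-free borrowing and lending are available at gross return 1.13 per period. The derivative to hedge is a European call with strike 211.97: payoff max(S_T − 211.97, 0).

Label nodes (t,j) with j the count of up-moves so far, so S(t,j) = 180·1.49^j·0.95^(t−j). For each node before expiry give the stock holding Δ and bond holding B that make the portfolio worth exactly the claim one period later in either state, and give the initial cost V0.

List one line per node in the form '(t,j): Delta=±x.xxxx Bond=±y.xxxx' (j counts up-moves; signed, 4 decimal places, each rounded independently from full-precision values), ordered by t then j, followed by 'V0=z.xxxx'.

No-arbitrage ⇒ martingale measure with p* = (R−d)/(u−d) = 0.3333.
Payoff layer (t=1): V(1,0)=0.0000, V(1,1)=56.2300
  t=0,j=0: stock 180.0000 → up 268.2000 (V=56.2300), down 171.0000 (V=0.0000). Price 16.5870; hedge Δ=0.5785, bond B=-87.5426.
Each (Δ,B) replicates both successor values, so the strategy is self-financing and V0 is arbitrage-free.

(0,0): Delta=0.5785 Bond=-87.5426
V0=16.5870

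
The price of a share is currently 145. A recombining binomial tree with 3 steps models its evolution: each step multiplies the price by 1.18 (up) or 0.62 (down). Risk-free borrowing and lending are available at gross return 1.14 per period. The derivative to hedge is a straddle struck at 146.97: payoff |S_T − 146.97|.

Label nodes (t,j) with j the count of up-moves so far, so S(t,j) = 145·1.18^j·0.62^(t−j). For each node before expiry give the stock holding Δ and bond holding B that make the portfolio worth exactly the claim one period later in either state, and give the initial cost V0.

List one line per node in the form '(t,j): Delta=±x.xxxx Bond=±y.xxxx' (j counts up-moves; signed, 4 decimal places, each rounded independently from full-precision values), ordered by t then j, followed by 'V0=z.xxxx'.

Under the risk-neutral measure, an up-move has probability p* = (R−d)/(u−d) = 0.9286 and values discount at R = 1.14.
At expiry t=3: V(3,0)=112.4124, V(3,1)=81.1992, V(3,2)=21.7932, V(3,3)=91.2696
  t=2,j=0: stock 55.7380 → up 65.7708 (V=81.1992), down 34.5576 (V=112.4124). Price 73.1831; hedge Δ=-1.0000, bond B=128.9211.
  t=2,j=1: stock 106.0820 → up 125.1768 (V=21.7932), down 65.7708 (V=81.1992). Price 22.8391; hedge Δ=-1.0000, bond B=128.9211.
  t=2,j=2: stock 201.8980 → up 238.2396 (V=91.2696), down 125.1768 (V=21.7932). Price 75.7079; hedge Δ=0.6145, bond B=-48.3571.
  t=1,j=0: stock 89.9000 → up 106.0820 (V=22.8391), down 55.7380 (V=73.1831). Price 23.1886; hedge Δ=-1.0000, bond B=113.0886.
  t=1,j=1: stock 171.1000 → up 201.8980 (V=75.7079), down 106.0820 (V=22.8391). Price 63.0979; hedge Δ=0.5518, bond B=-31.3108.
  t=0,j=0: stock 145.0000 → up 171.1000 (V=63.0979), down 89.9000 (V=23.1886). Price 52.8484; hedge Δ=0.4915, bond B=-18.4181.
Self-financing check: at every node Δ·S+B equals the discounted successor values.

(0,0): Delta=0.4915 Bond=-18.4181
(1,0): Delta=-1.0000 Bond=113.0886
(1,1): Delta=0.5518 Bond=-31.3108
(2,0): Delta=-1.0000 Bond=128.9211
(2,1): Delta=-1.0000 Bond=128.9211
(2,2): Delta=0.6145 Bond=-48.3571
V0=52.8484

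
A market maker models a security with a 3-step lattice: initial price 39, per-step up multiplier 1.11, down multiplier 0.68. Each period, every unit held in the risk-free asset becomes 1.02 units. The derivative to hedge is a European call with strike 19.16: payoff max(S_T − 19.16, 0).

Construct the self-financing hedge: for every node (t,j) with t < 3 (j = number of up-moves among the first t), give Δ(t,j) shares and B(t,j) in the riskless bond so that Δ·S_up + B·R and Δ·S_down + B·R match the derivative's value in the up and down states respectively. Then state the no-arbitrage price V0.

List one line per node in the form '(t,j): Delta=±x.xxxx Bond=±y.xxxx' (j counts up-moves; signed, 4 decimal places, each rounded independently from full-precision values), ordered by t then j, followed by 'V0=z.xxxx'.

Under the risk-neutral measure, an up-move has probability p* = (R−d)/(u−d) = 0.7907 and values discount at R = 1.02.
Payoff layer (t=3): V(3,0)=0.0000, V(3,1)=0.8573, V(3,2)=13.5153, V(3,3)=34.1776
Node (2,0) S=18.0336: V=(p*·0.8573+(1−p*)·0.0000)/1.02=0.6646; Δ=(0.8573−0.0000)/(20.0173−12.2628)=0.1106; B=V−Δ·S=-1.3291
Node (2,1) S=29.4372: V=(p*·13.5153+(1−p*)·0.8573)/1.02=10.6529; Δ=(13.5153−0.8573)/(32.6753−20.0173)=1.0000; B=V−Δ·S=-18.7843
Node (2,2) S=48.0519: V=(p*·34.1776+(1−p*)·13.5153)/1.02=29.2676; Δ=(34.1776−13.5153)/(53.3376−32.6753)=1.0000; B=V−Δ·S=-18.7843
Node (1,0) S=26.5200: V=(p*·10.6529+(1−p*)·0.6646)/1.02=8.3944; Δ=(10.6529−0.6646)/(29.4372−18.0336)=0.8759; B=V−Δ·S=-14.8342
Node (1,1) S=43.2900: V=(p*·29.2676+(1−p*)·10.6529)/1.02=24.8740; Δ=(29.2676−10.6529)/(48.0519−29.4372)=1.0000; B=V−Δ·S=-18.4160
Node (0,0) S=39.0000: V=(p*·24.8740+(1−p*)·8.3944)/1.02=21.0047; Δ=(24.8740−8.3944)/(43.2900−26.5200)=0.9827; B=V−Δ·S=-17.3199
The time-0 hedge costs 21.0047, which is the no-arbitrage price.

(0,0): Delta=0.9827 Bond=-17.3199
(1,0): Delta=0.8759 Bond=-14.8342
(1,1): Delta=1.0000 Bond=-18.4160
(2,0): Delta=0.1106 Bond=-1.3291
(2,1): Delta=1.0000 Bond=-18.7843
(2,2): Delta=1.0000 Bond=-18.7843
V0=21.0047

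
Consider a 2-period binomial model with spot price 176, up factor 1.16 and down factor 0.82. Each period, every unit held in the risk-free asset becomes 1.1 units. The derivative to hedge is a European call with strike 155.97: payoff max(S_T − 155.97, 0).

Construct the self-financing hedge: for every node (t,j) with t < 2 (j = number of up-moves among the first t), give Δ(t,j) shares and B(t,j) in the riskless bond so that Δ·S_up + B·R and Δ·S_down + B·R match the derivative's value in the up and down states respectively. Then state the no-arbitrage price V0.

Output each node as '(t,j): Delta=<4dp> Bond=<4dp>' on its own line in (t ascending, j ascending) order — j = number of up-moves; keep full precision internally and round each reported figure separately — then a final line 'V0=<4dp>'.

Risk-neutral probability p* = (R−d)/(u−d) = (1.1−0.82)/(1.16−0.82) = 0.8235.
Terminal values V(2,·): V(2,0)=0.0000, V(2,1)=11.4412, V(2,2)=80.8556
  t=1,j=0: stock 144.3200 → up 167.4112 (V=11.4412), down 118.3424 (V=0.0000). Price 8.5656; hedge Δ=0.2332, bond B=-25.0850.
  t=1,j=1: stock 204.1600 → up 236.8256 (V=80.8556), down 167.4112 (V=11.4412). Price 62.3691; hedge Δ=1.0000, bond B=-141.7909.
  t=0,j=0: stock 176.0000 → up 204.1600 (V=62.3691), down 144.3200 (V=8.5656). Price 48.0676; hedge Δ=0.8991, bond B=-110.1780.
Root portfolio cost Δ·176+B reproduces V0=48.0676.

(0,0): Delta=0.8991 Bond=-110.1780
(1,0): Delta=0.2332 Bond=-25.0850
(1,1): Delta=1.0000 Bond=-141.7909
V0=48.0676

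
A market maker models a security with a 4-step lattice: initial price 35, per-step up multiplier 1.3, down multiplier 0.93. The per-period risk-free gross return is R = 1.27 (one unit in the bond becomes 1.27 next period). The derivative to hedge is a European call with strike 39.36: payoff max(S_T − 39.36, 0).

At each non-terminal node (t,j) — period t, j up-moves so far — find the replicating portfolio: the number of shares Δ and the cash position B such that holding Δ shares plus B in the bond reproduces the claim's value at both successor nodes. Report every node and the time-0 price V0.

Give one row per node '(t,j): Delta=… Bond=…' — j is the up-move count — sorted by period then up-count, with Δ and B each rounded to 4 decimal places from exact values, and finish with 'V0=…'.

(0,0): Delta=0.9979 Bond=-15.0544
(1,0): Delta=0.9753 Bond=-18.3829
(1,1): Delta=0.9993 Bond=-19.1840
(2,0): Delta=0.7622 Bond=-16.8962
(2,1): Delta=0.9887 Bond=-23.9155
(2,2): Delta=1.0000 Bond=-24.4032
(3,0): Delta=0.0000 Bond=0.0000
(3,1): Delta=0.8103 Bond=-23.3516
(3,2): Delta=1.0000 Bond=-30.9921
(3,3): Delta=1.0000 Bond=-30.9921
V0=19.8723

Under the risk-neutral measure, an up-move has probability p* = (R−d)/(u−d) = 0.9189 and values discount at R = 1.27.
Terminal values V(4,·): V(4,0)=0.0000, V(4,1)=0.0000, V(4,2)=11.7988, V(4,3)=32.1523, V(4,4)=60.6035
Node (3,0) S=28.1525: V=(p*·0.0000+(1−p*)·0.0000)/1.27=0.0000; Δ=(0.0000−0.0000)/(36.5982−26.1818)=0.0000; B=V−Δ·S=0.0000
Node (3,1) S=39.3530: V=(p*·11.7988+(1−p*)·0.0000)/1.27=8.5371; Δ=(11.7988−0.0000)/(51.1588−36.5982)=0.8103; B=V−Δ·S=-23.3516
Node (3,2) S=55.0095: V=(p*·32.1523+(1−p*)·11.7988)/1.27=24.0174; Δ=(32.1523−11.7988)/(71.5124−51.1588)=1.0000; B=V−Δ·S=-30.9921
Node (3,3) S=76.8950: V=(p*·60.6035+(1−p*)·32.1523)/1.27=45.9029; Δ=(60.6035−32.1523)/(99.9635−71.5123)=1.0000; B=V−Δ·S=-30.9921
Node (2,0) S=30.2715: V=(p*·8.5371+(1−p*)·0.0000)/1.27=6.1771; Δ=(8.5371−0.0000)/(39.3530−28.1525)=0.7622; B=V−Δ·S=-16.8962
Node (2,1) S=42.3150: V=(p*·24.0174+(1−p*)·8.5371)/1.27=17.9230; Δ=(24.0174−8.5371)/(55.0095−39.3530)=0.9887; B=V−Δ·S=-23.9155
Node (2,2) S=59.1500: V=(p*·45.9029+(1−p*)·24.0174)/1.27=34.7468; Δ=(45.9029−24.0174)/(76.8950−55.0095)=1.0000; B=V−Δ·S=-24.4032
Node (1,0) S=32.5500: V=(p*·17.9230+(1−p*)·6.1771)/1.27=13.3627; Δ=(17.9230−6.1771)/(42.3150−30.2715)=0.9753; B=V−Δ·S=-18.3829
Node (1,1) S=45.5000: V=(p*·34.7468+(1−p*)·17.9230)/1.27=26.2856; Δ=(34.7468−17.9230)/(59.1500−42.3150)=0.9993; B=V−Δ·S=-19.1840
Node (0,0) S=35.0000: V=(p*·26.2856+(1−p*)·13.3627)/1.27=19.8723; Δ=(26.2856−13.3627)/(45.5000−32.5500)=0.9979; B=V−Δ·S=-15.0544
Root portfolio cost Δ·35+B reproduces V0=19.8723.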